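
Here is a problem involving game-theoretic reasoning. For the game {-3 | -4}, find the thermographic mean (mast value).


Game = {-3 | -4}, a switch {a | b} with numbers a > b.
Its thermograph has left wall a - t and right wall b + t, which meet at t = (a - b)/2, where both equal (a + b)/2. So the mast (mean value) is at (a + b)/2.
Mean = (-3 + (-4))/2 = -7/2 = -7/2

-7/2


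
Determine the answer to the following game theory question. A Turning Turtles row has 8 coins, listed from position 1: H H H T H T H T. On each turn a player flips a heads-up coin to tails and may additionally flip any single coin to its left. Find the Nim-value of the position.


Coins: H H H T H T H T
Key fact: a single head at position k behaves exactly like a Nim heap of size k (turning it to T and optionally flipping a coin at j < k corresponds to moving the heap from k to j, or to 0), and heads combine as a disjunctive sum (two heads at the same place would cancel, matching j XOR j = 0). So the Nim-value is the XOR of the 1-indexed positions of the heads.
Face-up positions (1-indexed): [1, 2, 3, 5, 7]
XOR 0 with 1: 0 XOR 1 = 1
XOR 1 with 2: 1 XOR 2 = 3
XOR 3 with 3: 3 XOR 3 = 0
XOR 0 with 5: 0 XOR 5 = 5
XOR 5 with 7: 5 XOR 7 = 2
Nim-value = 2

2


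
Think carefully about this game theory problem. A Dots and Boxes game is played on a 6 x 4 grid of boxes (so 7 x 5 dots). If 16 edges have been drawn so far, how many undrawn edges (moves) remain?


Grid: 6 x 4 boxes, i.e. 7 rows and 5 columns of dots.
Horizontal edges: (rows + 1) * cols = 7 * 4 = 28
Vertical edges: rows * (cols + 1) = 6 * 5 = 30
Total edges: 28 + 30 = 58
Edges drawn: 16
Remaining: 58 - 16 = 42

42


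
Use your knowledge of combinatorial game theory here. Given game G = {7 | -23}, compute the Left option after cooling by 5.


Original game: {7 | -23} (a switch {a | b} with a > b).
Cooling by t (for t below the temperature (a - b)/2 = 15) taxes each move by t: {a | b} cooled by t is {a - t | b + t}.
Cooling amount: t = 5
Cooled Left option: 7 - 5 = 2
Cooled Right option: -23 + 5 = -18
Cooled game: {2 | -18}
Left option = 2

2


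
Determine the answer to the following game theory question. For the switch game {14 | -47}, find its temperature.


The game is {14 | -47}, a switch {a | b} with numbers a > b.
Cooling {a | b} by t gives {a - t | b + t}, which stops being hot when a - t = b + t, i.e. at t = (a - b)/2. So the temperature of a switch is (a - b)/2.
Temperature = (Left option - Right option) / 2
= (14 - (-47)) / 2
= 61 / 2
= 61/2

61/2


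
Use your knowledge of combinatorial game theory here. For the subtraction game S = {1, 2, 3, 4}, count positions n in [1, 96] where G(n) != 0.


Subtraction set S = {1, 2, 3, 4}, so G(n) = n mod 5.
G(n) = 0 when n is a multiple of 5.
Multiples of 5 in [1, 96]: 19
N-positions (nonzero Grundy) = 96 - 19 = 77

77


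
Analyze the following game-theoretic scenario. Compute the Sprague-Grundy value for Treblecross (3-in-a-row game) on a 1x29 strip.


Treblecross: place X on empty cells; 3-in-a-row wins.
Playing within two cells of an existing X lets the opponent win at once, so sensible play treats the cells i-2..i+2 around each X as dead. The player left with no safe cell loses, so this is a normal-play take-away game on strips of safe cells.
Placing X at cell i (0-indexed) of a strip of k safe cells leaves independent strips of sizes max(0, i-2) and max(0, k-i-3). Hence G(k) = mex{ G(max(0,i-2)) XOR G(max(0,k-i-3)) : 0 <= i < k }, with G(0) = 0.
G(1): splits (0,0):0^0=0 -> mex({0}) = 1
G(2): splits (0,0):0^0=0 -> mex({0}) = 1
G(3): splits (0,0):0^0=0 -> mex({0}) = 1
G(4): splits (0,1):0^1=1 (0,0):0^0=0 -> mex({0, 1}) = 2
G(5): splits (0,2):0^1=1 (0,1):0^1=1 (0,0):0^0=0 -> mex({0, 1}) = 2
G(6) = mex({1}) = 0
G(7) = mex({0, 1, 2}) = 3
G(8) = mex({0, 1, 2}) = 3
G(9) = mex({0, 2}) = 1
G(10) = mex({0, 2, 3}) = 1
G(11) = mex({0, 3}) = 1
G(12) = mex({1, 3}) = 0
G(13) = mex({0, 1, 2, 3}) = 4
G(14) = mex({0, 1, 2}) = 3
G(15) = mex({0, 1, 2}) = 3
G(16) = mex({0, 1, 2, 4}) = 3
G(17) = mex({0, 1, 3, 4}) = 2
G(18) = mex({0, 1, 3, 4}) = 2
G(19) = mex({0, 1, 3, 5}) = 2
G(20) = mex({0, 1, 2, 3, 5}) = 4
G(21) = mex({0, 1, 2, 3, 5}) = 4
G(22) = mex({1, 2, 6}) = 0
G(23) = mex({0, 1, 2, 3, 4, 6}) = 5
G(24) = mex({0, 1, 2, 3, 4}) = 5
G(25) = mex({0, 1, 3, 4, 7}) = 2
G(26) = mex({0, 1, 3, 4, 5, 7}) = 2
G(27) = mex({0, 1, 3, 5}) = 2
G(28) = mex({0, 1, 2, 5}) = 3
G(29) = mex({0, 1, 2, 4, 5, 6}) = 3
Therefore G(29) = 3.

3


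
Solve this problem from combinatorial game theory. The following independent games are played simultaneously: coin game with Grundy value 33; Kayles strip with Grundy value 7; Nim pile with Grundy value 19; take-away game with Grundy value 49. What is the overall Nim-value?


By the Sprague-Grundy theorem, the Grundy value of a sum of games is the XOR of individual Grundy values.
coin game: Grundy value = 33. Running XOR: 0 XOR 33 = 33
Kayles strip: Grundy value = 7. Running XOR: 33 XOR 7 = 38
Nim pile: Grundy value = 19. Running XOR: 38 XOR 19 = 53
take-away game: Grundy value = 49. Running XOR: 53 XOR 49 = 4
The combined Grundy value is 4.

4


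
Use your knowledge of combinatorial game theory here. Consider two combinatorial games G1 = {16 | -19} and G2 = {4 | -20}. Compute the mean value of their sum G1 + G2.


G1 = {16 | -19}, G2 = {4 | -20}
Each is a switch {a | b} with numbers a > b; its mean value is (a + b)/2, and mean value is additive over game sums: m(G1 + G2) = m(G1) + m(G2).
Mean of G1 = (16 + (-19))/2 = -3/2 = -3/2
Mean of G2 = (4 + (-20))/2 = -16/2 = -8
Mean of G1 + G2 = -3/2 + -8 = -19/2

-19/2


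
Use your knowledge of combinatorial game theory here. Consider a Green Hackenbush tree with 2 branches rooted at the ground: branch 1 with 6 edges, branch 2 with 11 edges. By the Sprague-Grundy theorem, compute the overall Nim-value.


The tree has 2 branches from the ground vertex.
In Green Hackenbush, the Nim-value of a simple path of length k is k.
Branch 1: length 6, Nim-value = 6
Branch 2: length 11, Nim-value = 11
Total Nim-value = XOR of all branch values:
0 XOR 6 = 6
6 XOR 11 = 13
Nim-value of the tree = 13

13


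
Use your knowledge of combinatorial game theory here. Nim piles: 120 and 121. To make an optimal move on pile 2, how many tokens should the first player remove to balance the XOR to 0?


Piles: 120 and 121
Current XOR: 120 XOR 121 = 1 (non-zero, so this is an N-position).
To make the XOR zero, we need to find a move that balances the piles.
For pile 2 (size 121): target = 121 XOR 1 = 120
We reduce pile 2 from 121 to 120.
Tokens removed: 121 - 120 = 1
Verification: 120 XOR 120 = 0

1


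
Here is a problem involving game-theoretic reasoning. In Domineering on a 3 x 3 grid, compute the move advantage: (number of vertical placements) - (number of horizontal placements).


Board is 3 x 3 (rows x cols).
Left (vertical) placements: (rows-1) * cols = 2 * 3 = 6
Right (horizontal) placements: rows * (cols-1) = 3 * 2 = 6
Advantage = Left - Right = 6 - 6 = 0

0


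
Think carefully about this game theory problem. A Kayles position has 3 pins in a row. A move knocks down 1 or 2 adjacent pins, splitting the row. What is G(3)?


Kayles: a move removes 1 or 2 adjacent pins from a contiguous row.
Removing pins from a row of k leaves two independent rows (a, b) with a + b = k - 1 (one pin) or a + b = k - 2 (two pins); an end removal gives a = 0.
By Sprague-Grundy, G(k) = mex{ G(a) XOR G(b) } over all these splits. G(0) = 0.
G(1): splits (0,0):0^0=0 -> mex({0}) = 1
G(2): splits (0,1):0^1=1 (0,0):0^0=0 -> mex({0, 1}) = 2
G(3): splits (0,2):0^2=2 (1,1):1^1=0 (0,1):0^1=1 -> mex({0, 1, 2}) = 3
Therefore G(3) = 3.

3


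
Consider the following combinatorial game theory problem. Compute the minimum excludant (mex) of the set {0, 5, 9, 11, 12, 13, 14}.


Set = {0, 5, 9, 11, 12, 13, 14}
0 is in the set.
1 is NOT in the set. This is the mex.
mex = 1

1


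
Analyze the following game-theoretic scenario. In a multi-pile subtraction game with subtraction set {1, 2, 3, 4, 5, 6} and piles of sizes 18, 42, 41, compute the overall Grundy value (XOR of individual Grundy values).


Subtraction set: {1, 2, 3, 4, 5, 6}
For this subtraction set, G(n) = n mod 7 (period = max + 1 = 7).
Pile 1 (size 18): G(18) = 18 mod 7 = 4
Pile 2 (size 42): G(42) = 42 mod 7 = 0
Pile 3 (size 41): G(41) = 41 mod 7 = 6
Total Grundy value = XOR of all: 4 XOR 0 XOR 6 = 2

2


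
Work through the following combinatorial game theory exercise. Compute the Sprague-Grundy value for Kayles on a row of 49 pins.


Kayles: a move removes 1 or 2 adjacent pins from a contiguous row.
Removing pins from a row of k leaves two independent rows (a, b) with a + b = k - 1 (one pin) or a + b = k - 2 (two pins); an end removal gives a = 0.
By Sprague-Grundy, G(k) = mex{ G(a) XOR G(b) } over all these splits. G(0) = 0.
G(1): splits (0,0):0^0=0 -> mex({0}) = 1
G(2): splits (0,1):0^1=1 (0,0):0^0=0 -> mex({0, 1}) = 2
G(3): splits (0,2):0^2=2 (1,1):1^1=0 (0,1):0^1=1 -> mex({0, 1, 2}) = 3
G(4): splits (0,3):0^3=3 (1,2):1^2=3 (0,2):0^2=2 (1,1):1^1=0 -> mex({0, 2, 3}) = 1
G(5): splits (0,4):0^1=1 (1,3):1^3=2 (2,2):2^2=0 (0,3):0^3=3 (1,2):1^2=3 -> mex({0, 1, 2, 3}) = 4
G(6) = mex({0, 1, 2, 4}) = 3
G(7) = mex({0, 1, 3, 4, 5}) = 2
G(8) = mex({0, 2, 3, 5, 6}) = 1
G(9) = mex({0, 1, 2, 3, 6, 7}) = 4
G(10) = mex({0, 1, 3, 4, 5, 7}) = 2
G(11) = mex({0, 1, 2, 3, 4, 5}) = 6
G(12) = mex({0, 1, 2, 3, 5, 6, 7}) = 4
G(13) = mex({0, 2, 3, 4, 6, 7}) = 1
G(14) = mex({0, 1, 4, 5, 6, 7}) = 2
G(15) = mex({0, 1, 2, 3, 4, 5, 6}) = 7
G(16) = mex({0, 2, 3, 5, 6, 7}) = 1
G(17) = mex({0, 1, 2, 3, 5, 6, 7}) = 4
G(18) = mex({0, 1, 2, 4, 5, 6}) = 3
G(19) = mex({0, 1, 3, 4, 5, 7}) = 2
G(20) = mex({0, 2, 3, 4, 5, 6, 7}) = 1
G(21) = mex({0, 1, 2, 3, 5, 6, 7}) = 4
G(22) = mex({0, 1, 2, 3, 4, 5, 7}) = 6
G(23) = mex({0, 1, 2, 3, 4, 5, 6}) = 7
G(24) = mex({0, 1, 2, 3, 5, 6, 7}) = 4
G(25) = mex({0, 2, 3, 4, 6, 7}) = 1
G(26) = mex({0, 1, 3, 4, 5, 6, 7}) = 2
G(27) = mex({0, 1, 2, 3, 4, 5, 6, 7}) = 8
G(28) = mex({0, 1, 2, 3, 4, 6, 7, 8}) = 5
G(29) = mex({0, 1, 2, 3, 5, 6, 7, 8, 9}) = 4
G(30) = mex({0, 1, 2, 3, 4, 5, 6, 9, 10}) = 7
G(31) = mex({0, 1, 3, 4, 5, 7, 10, 11}) = 2
G(32) = mex({0, 2, 3, 4, 5, 6, 7, 9, 11}) = 1
G(33) = mex({0, 1, 2, 3, 4, 5, 6, 7, 9, 12}) = 8
G(34) = mex({0, 1, 2, 3, 4, 5, 7, 8, 11, 12}) = 6
G(35) = mex({0, 1, 2, 3, 4, 5, 6, 8, 9, 10, 11}) = 7
G(36) = mex({0, 1, 2, 3, 5, 6, 7, 9, 10}) = 4
G(37) = mex({0, 2, 3, 4, 6, 7, 9, 10, 11, 12}) = 1
G(38) = mex({0, 1, 3, 4, 5, 6, 7, 9, 10, 11, 12}) = 2
G(39) = mex({0, 1, 2, 4, 5, 6, 7, 9, 10, 12, 14}) = 3
G(40) = mex({0, 2, 3, 4, 6, 7, 11, 12, 14}) = 1
G(41) = mex({0, 1, 2, 3, 5, 6, 7, 9, 10, 11, 12}) = 4
G(42) = mex({0, 1, 2, 3, 4, 5, 6, 9, 10}) = 7
G(43) = mex({0, 1, 3, 4, 5, 7, 9, 10, 12, 15}) = 2
G(44) = mex({0, 2, 3, 4, 5, 6, 7, 9, 10, 12, 15}) = 1
G(45) = mex({0, 1, 2, 3, 4, 5, 6, 7, 9, 10, 12, 14}) = 8
G(46) = mex({0, 1, 3, 4, 5, 7, 8, 11, 12, 14}) = 2
G(47) = mex({0, 1, 2, 3, 4, 5, 6, 8, 9, 10, 11, 12}) = 7
G(48) = mex({0, 1, 2, 3, 5, 6, 7, 9, 10}) = 4
G(49) = mex({0, 2, 3, 4, 6, 7, 9, 10, 11, 12, 15}) = 1
Therefore G(49) = 1.

1


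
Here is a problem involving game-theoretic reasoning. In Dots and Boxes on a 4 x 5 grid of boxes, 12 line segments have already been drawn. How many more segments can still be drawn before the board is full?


Grid: 4 x 5 boxes, i.e. 5 rows and 6 columns of dots.
Horizontal edges: (rows + 1) * cols = 5 * 5 = 25
Vertical edges: rows * (cols + 1) = 4 * 6 = 24
Total edges: 25 + 24 = 49
Edges drawn: 12
Remaining: 49 - 12 = 37

37


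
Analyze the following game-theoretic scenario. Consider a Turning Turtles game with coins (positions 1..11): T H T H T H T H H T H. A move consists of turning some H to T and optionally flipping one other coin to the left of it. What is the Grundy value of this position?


Coins: T H T H T H T H H T H
Key fact: a single head at position k behaves exactly like a Nim heap of size k (turning it to T and optionally flipping a coin at j < k corresponds to moving the heap from k to j, or to 0), and heads combine as a disjunctive sum (two heads at the same place would cancel, matching j XOR j = 0). So the Nim-value is the XOR of the 1-indexed positions of the heads.
Face-up positions (1-indexed): [2, 4, 6, 8, 9, 11]
XOR 0 with 2: 0 XOR 2 = 2
XOR 2 with 4: 2 XOR 4 = 6
XOR 6 with 6: 6 XOR 6 = 0
XOR 0 with 8: 0 XOR 8 = 8
XOR 8 with 9: 8 XOR 9 = 1
XOR 1 with 11: 1 XOR 11 = 10
Nim-value = 10

10


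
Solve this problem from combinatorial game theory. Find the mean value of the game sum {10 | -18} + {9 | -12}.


G1 = {10 | -18}, G2 = {9 | -12}
Each is a switch {a | b} with numbers a > b; its mean value is (a + b)/2, and mean value is additive over game sums: m(G1 + G2) = m(G1) + m(G2).
Mean of G1 = (10 + (-18))/2 = -8/2 = -4
Mean of G2 = (9 + (-12))/2 = -3/2 = -3/2
Mean of G1 + G2 = -4 + -3/2 = -11/2

-11/2


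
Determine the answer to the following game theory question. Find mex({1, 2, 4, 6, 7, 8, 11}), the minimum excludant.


Set = {1, 2, 4, 6, 7, 8, 11}
0 is NOT in the set. This is the mex.
mex = 0

0


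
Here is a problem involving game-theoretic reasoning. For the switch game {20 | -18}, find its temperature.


The game is {20 | -18}, a switch {a | b} with numbers a > b.
Cooling {a | b} by t gives {a - t | b + t}, which stops being hot when a - t = b + t, i.e. at t = (a - b)/2. So the temperature of a switch is (a - b)/2.
Temperature = (Left option - Right option) / 2
= (20 - (-18)) / 2
= 38 / 2
= 19

19


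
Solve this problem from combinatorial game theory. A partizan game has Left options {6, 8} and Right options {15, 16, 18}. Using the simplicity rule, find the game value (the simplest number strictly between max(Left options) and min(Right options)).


Left options: {6, 8}, max = 8
Right options: {15, 16, 18}, min = 15
All options are numbers and max(Left) < min(Right), so by the simplicity theorem the value is the simplest (earliest-born) number strictly between 8 and 15.
Integers 9 through 14 all lie strictly between 8 and 15.
Among integers, the simplest (lowest birthday = smallest |n|; 0 is born on day 0, +-n on day n) is 9.
No non-integer in the interval can be simpler: if x is a non-integer in the interval, then floor(x) or ceil(x) also lies in the interval (the interval contains an integer), and both are proper prefixes of x's sign expansion, i.e. born earlier. So the game value is 9.
Game value = 9

9


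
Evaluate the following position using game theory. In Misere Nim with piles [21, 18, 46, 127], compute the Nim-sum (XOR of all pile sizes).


We need the XOR (exclusive or) of all pile sizes.
After XOR-ing pile 1 (size 21): 0 XOR 21 = 21
After XOR-ing pile 2 (size 18): 21 XOR 18 = 7
After XOR-ing pile 3 (size 46): 7 XOR 46 = 41
After XOR-ing pile 4 (size 127): 41 XOR 127 = 86
The Nim-value of this position is 86.

86


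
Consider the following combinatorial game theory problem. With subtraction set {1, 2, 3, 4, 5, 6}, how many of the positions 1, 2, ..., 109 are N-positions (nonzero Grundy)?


Subtraction set S = {1, 2, 3, 4, 5, 6}, so G(n) = n mod 7.
G(n) = 0 when n is a multiple of 7.
Multiples of 7 in [1, 109]: 15
N-positions (nonzero Grundy) = 109 - 15 = 94

94


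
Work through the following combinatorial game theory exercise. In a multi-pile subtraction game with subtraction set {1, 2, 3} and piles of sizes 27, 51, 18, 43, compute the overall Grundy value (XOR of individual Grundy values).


Subtraction set: {1, 2, 3}
For this subtraction set, G(n) = n mod 4 (period = max + 1 = 4).
Pile 1 (size 27): G(27) = 27 mod 4 = 3
Pile 2 (size 51): G(51) = 51 mod 4 = 3
Pile 3 (size 18): G(18) = 18 mod 4 = 2
Pile 4 (size 43): G(43) = 43 mod 4 = 3
Total Grundy value = XOR of all: 3 XOR 3 XOR 2 XOR 3 = 1

1


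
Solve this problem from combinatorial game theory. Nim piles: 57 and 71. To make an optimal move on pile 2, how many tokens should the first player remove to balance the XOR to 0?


Piles: 57 and 71
Current XOR: 57 XOR 71 = 126 (non-zero, so this is an N-position).
To make the XOR zero, we need to find a move that balances the piles.
For pile 2 (size 71): target = 71 XOR 126 = 57
We reduce pile 2 from 71 to 57.
Tokens removed: 71 - 57 = 14
Verification: 57 XOR 57 = 0

14


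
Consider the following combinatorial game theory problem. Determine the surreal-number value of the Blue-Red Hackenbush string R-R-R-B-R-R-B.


Edges (from ground): R-R-R-B-R-R-B
By Berlekamp's sign-expansion rule, a Blue-Red Hackenbush stalk has the value of the surreal number whose sign sequence is the edge sequence with B -> + and R -> -.
Sign sequence: ---+--+
Trace the sign expansion in the surreal number tree, starting from 0:
Edge 1: R (sign -) -> bounds (-inf, 0), value = -1
Edge 2: R (sign -) -> bounds (-inf, -1), value = -2
Edge 3: R (sign -) -> bounds (-inf, -2), value = -3
Edge 4: B (sign +) -> bounds (-3, -2), value = -5/2
Edge 5: R (sign -) -> bounds (-3, -5/2), value = -11/4
Edge 6: R (sign -) -> bounds (-3, -11/4), value = -23/8
Edge 7: B (sign +) -> bounds (-23/8, -11/4), value = -45/16
Game value = -45/16

-45/16


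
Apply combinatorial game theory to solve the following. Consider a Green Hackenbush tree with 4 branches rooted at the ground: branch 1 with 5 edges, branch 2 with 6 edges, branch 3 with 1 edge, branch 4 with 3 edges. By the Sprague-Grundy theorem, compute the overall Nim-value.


The tree has 4 branches from the ground vertex.
In Green Hackenbush, the Nim-value of a simple path of length k is k.
Branch 1: length 5, Nim-value = 5
Branch 2: length 6, Nim-value = 6
Branch 3: length 1, Nim-value = 1
Branch 4: length 3, Nim-value = 3
Total Nim-value = XOR of all branch values:
0 XOR 5 = 5
5 XOR 6 = 3
3 XOR 1 = 2
2 XOR 3 = 1
Nim-value of the tree = 1

1


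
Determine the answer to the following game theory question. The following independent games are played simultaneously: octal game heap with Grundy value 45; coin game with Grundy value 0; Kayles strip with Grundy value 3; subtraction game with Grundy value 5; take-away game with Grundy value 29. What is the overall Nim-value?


By the Sprague-Grundy theorem, the Grundy value of a sum of games is the XOR of individual Grundy values.
octal game heap: Grundy value = 45. Running XOR: 0 XOR 45 = 45
coin game: Grundy value = 0. Running XOR: 45 XOR 0 = 45
Kayles strip: Grundy value = 3. Running XOR: 45 XOR 3 = 46
subtraction game: Grundy value = 5. Running XOR: 46 XOR 5 = 43
take-away game: Grundy value = 29. Running XOR: 43 XOR 29 = 54
The combined Grundy value is 54.

54


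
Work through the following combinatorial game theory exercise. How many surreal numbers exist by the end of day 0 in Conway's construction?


Day 0: {|} = 0 is born. Count = 1.
Day n: the number of surreal numbers born by day n is 2^(n+1) - 1.
By day 0: 2^1 - 1 = 1
By day 0: 1 surreal numbers.

1


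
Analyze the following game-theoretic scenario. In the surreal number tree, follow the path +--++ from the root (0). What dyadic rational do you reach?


Sign expansion: +--++
Rule: track bounds (lo, hi), initially (-inf, +inf). On '+', the current value becomes lo and we move to the simplest number in (value, hi): value + 1 if hi = +inf, otherwise the midpoint (value + hi)/2. On '-', the current value becomes hi and we move to value - 1 if lo = -inf, otherwise the midpoint (lo + value)/2.
Start at 0.
Step 1: sign = +, move right. Bounds: (0, +inf). Value = 1
Step 2: sign = -, move left. Bounds: (0, 1). Value = 1/2
Step 3: sign = -, move left. Bounds: (0, 1/2). Value = 1/4
Step 4: sign = +, move right. Bounds: (1/4, 1/2). Value = 3/8
Step 5: sign = +, move right. Bounds: (3/8, 1/2). Value = 7/16
The surreal number with sign expansion +--++ is 7/16.

7/16


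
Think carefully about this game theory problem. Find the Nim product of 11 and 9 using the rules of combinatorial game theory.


Nim multiplication is bilinear over XOR: (u XOR v) * w = (u*w) XOR (v*w).
So we split each operand into its bit components and XOR the pairwise Nim products.
11 = 1 + 2 + 8 (as XOR of powers of 2).
9 = 1 + 8 (as XOR of powers of 2).
Using the standard Nim-product table on single bits:
  2*2 = 3,   2*4 = 8,   2*8 = 12,
  4*4 = 6,   4*8 = 11,  8*8 = 13,
and  1*x = x (identity), k*l = l*k (commutative).
Pairwise Nim products:
  1 * 1 = 1
  1 * 8 = 8
  2 * 1 = 2
  2 * 8 = 12
  8 * 1 = 8
  8 * 8 = 13
XOR them: 1 XOR 8 XOR 2 XOR 12 XOR 8 XOR 13 = 2.
Result: 11 * 9 = 2 (in Nim).

2


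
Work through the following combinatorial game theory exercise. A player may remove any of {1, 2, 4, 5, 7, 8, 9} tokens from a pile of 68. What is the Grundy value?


The subtraction set is S = {1, 2, 4, 5, 7, 8, 9}.
G(k) = mex{ G(k - s) : s in S, s <= k }. We compute iteratively: G(0) = 0.
G(1) = mex({0}) = 1
G(2) = mex({0, 1}) = 2
G(3) = mex({1, 2}) = 0
G(4) = mex({0, 2}) = 1
G(5) = mex({0, 1}) = 2
G(6) = mex({1, 2}) = 0
G(7) = mex({0, 2}) = 1
G(8) = mex({0, 1}) = 2
G(9) = mex({0, 1, 2}) = 3
G(10) = mex({0, 1, 2, 3}) = 4
G(11) = mex({0, 1, 2, 3, 4}) = 5
G(12) = mex({0, 1, 2, 4, 5}) = 3
G(13) = mex({0, 1, 2, 3, 5}) = 4
G(14) = mex({0, 1, 2, 3, 4}) = 5
G(15) = mex({0, 1, 2, 4, 5}) = 3
G(16) = mex({1, 2, 3, 5}) = 0
G(17) = mex({0, 2, 3, 4}) = 1
G(18) = mex({0, 1, 3, 4, 5}) = 2
G(19) = mex({1, 2, 3, 4, 5}) = 0
G(20) = mex({0, 2, 3, 4, 5}) = 1
G(21) = mex({0, 1, 3, 4, 5}) = 2
G(22) = mex({1, 2, 3, 4, 5}) = 0
G(23) = mex({0, 2, 3, 5}) = 1
G(24) = mex({0, 1, 3}) = 2
Observe that G(16)..G(24) = 0, 1, 2, 0, 1, 2, 0, 1, 2 repeats G(0)..G(8) = 0, 1, 2, 0, 1, 2, 0, 1, 2.
For k >= max(S) = 9, G(k) is determined by the previous 9 values G(k-9)..G(k-1); a window of 9 consecutive values has recurred shifted by 16, so by induction G(k + 16) = G(k) for all k >= 0: the sequence is periodic from the start with period 16.
One period: G(0..15) = 0, 1, 2, 0, 1, 2, 0, 1, 2, 3, 4, 5, 3, 4, 5, 3.
68 mod 16 = 4, so G(68) = G(4) = 1.

1


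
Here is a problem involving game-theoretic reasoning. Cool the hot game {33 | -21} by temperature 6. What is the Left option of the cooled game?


Original game: {33 | -21} (a switch {a | b} with a > b).
Cooling by t (for t below the temperature (a - b)/2 = 27) taxes each move by t: {a | b} cooled by t is {a - t | b + t}.
Cooling amount: t = 6
Cooled Left option: 33 - 6 = 27
Cooled Right option: -21 + 6 = -15
Cooled game: {27 | -15}
Left option = 27

27


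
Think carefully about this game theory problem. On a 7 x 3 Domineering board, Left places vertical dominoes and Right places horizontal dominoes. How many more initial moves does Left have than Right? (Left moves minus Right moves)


Board is 7 x 3 (rows x cols).
Left (vertical) placements: (rows-1) * cols = 6 * 3 = 18
Right (horizontal) placements: rows * (cols-1) = 7 * 2 = 14
Advantage = Left - Right = 18 - 14 = 4

4


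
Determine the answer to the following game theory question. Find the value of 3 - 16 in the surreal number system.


x = 3, y = 16
x - y = 3 - 16 = -13

-13


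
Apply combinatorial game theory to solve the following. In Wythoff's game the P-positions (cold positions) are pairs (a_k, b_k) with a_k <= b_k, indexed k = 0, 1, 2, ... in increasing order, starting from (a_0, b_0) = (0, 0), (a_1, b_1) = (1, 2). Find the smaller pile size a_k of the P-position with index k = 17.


By Wythoff's theorem, a_k = floor(k * phi) and b_k = floor(k * phi^2) = a_k + k, where phi = (1 + sqrt(5))/2 is the golden ratio.
phi = (1 + sqrt(5))/2 = 1.618034
k = 17
k * phi = 17 * 1.618034 = 27.506578
a_17 = floor(k * phi) = 27

27


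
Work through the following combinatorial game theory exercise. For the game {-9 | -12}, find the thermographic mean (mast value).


Game = {-9 | -12}, a switch {a | b} with numbers a > b.
Its thermograph has left wall a - t and right wall b + t, which meet at t = (a - b)/2, where both equal (a + b)/2. So the mast (mean value) is at (a + b)/2.
Mean = (-9 + (-12))/2 = -21/2 = -21/2

-21/2


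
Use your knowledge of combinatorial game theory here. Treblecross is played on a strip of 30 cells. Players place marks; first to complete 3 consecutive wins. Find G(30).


Treblecross: place X on empty cells; 3-in-a-row wins.
Playing within two cells of an existing X lets the opponent win at once, so sensible play treats the cells i-2..i+2 around each X as dead. The player left with no safe cell loses, so this is a normal-play take-away game on strips of safe cells.
Placing X at cell i (0-indexed) of a strip of k safe cells leaves independent strips of sizes max(0, i-2) and max(0, k-i-3). Hence G(k) = mex{ G(max(0,i-2)) XOR G(max(0,k-i-3)) : 0 <= i < k }, with G(0) = 0.
G(1): splits (0,0):0^0=0 -> mex({0}) = 1
G(2): splits (0,0):0^0=0 -> mex({0}) = 1
G(3): splits (0,0):0^0=0 -> mex({0}) = 1
G(4): splits (0,1):0^1=1 (0,0):0^0=0 -> mex({0, 1}) = 2
G(5): splits (0,2):0^1=1 (0,1):0^1=1 (0,0):0^0=0 -> mex({0, 1}) = 2
G(6) = mex({1}) = 0
G(7) = mex({0, 1, 2}) = 3
G(8) = mex({0, 1, 2}) = 3
G(9) = mex({0, 2}) = 1
G(10) = mex({0, 2, 3}) = 1
G(11) = mex({0, 3}) = 1
G(12) = mex({1, 3}) = 0
G(13) = mex({0, 1, 2, 3}) = 4
G(14) = mex({0, 1, 2}) = 3
G(15) = mex({0, 1, 2}) = 3
G(16) = mex({0, 1, 2, 4}) = 3
G(17) = mex({0, 1, 3, 4}) = 2
G(18) = mex({0, 1, 3, 4}) = 2
G(19) = mex({0, 1, 3, 5}) = 2
G(20) = mex({0, 1, 2, 3, 5}) = 4
G(21) = mex({0, 1, 2, 3, 5}) = 4
G(22) = mex({1, 2, 6}) = 0
G(23) = mex({0, 1, 2, 3, 4, 6}) = 5
G(24) = mex({0, 1, 2, 3, 4}) = 5
G(25) = mex({0, 1, 3, 4, 7}) = 2
G(26) = mex({0, 1, 3, 4, 5, 7}) = 2
G(27) = mex({0, 1, 3, 5}) = 2
G(28) = mex({0, 1, 2, 5}) = 3
G(29) = mex({0, 1, 2, 4, 5, 6}) = 3
G(30) = mex({1, 2, 4, 6}) = 0
Therefore G(30) = 0.

0


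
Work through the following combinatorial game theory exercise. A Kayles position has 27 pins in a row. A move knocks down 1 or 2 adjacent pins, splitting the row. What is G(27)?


Kayles: a move removes 1 or 2 adjacent pins from a contiguous row.
Removing pins from a row of k leaves two independent rows (a, b) with a + b = k - 1 (one pin) or a + b = k - 2 (two pins); an end removal gives a = 0.
By Sprague-Grundy, G(k) = mex{ G(a) XOR G(b) } over all these splits. G(0) = 0.
G(1): splits (0,0):0^0=0 -> mex({0}) = 1
G(2): splits (0,1):0^1=1 (0,0):0^0=0 -> mex({0, 1}) = 2
G(3): splits (0,2):0^2=2 (1,1):1^1=0 (0,1):0^1=1 -> mex({0, 1, 2}) = 3
G(4): splits (0,3):0^3=3 (1,2):1^2=3 (0,2):0^2=2 (1,1):1^1=0 -> mex({0, 2, 3}) = 1
G(5): splits (0,4):0^1=1 (1,3):1^3=2 (2,2):2^2=0 (0,3):0^3=3 (1,2):1^2=3 -> mex({0, 1, 2, 3}) = 4
G(6) = mex({0, 1, 2, 4}) = 3
G(7) = mex({0, 1, 3, 4, 5}) = 2
G(8) = mex({0, 2, 3, 5, 6}) = 1
G(9) = mex({0, 1, 2, 3, 6, 7}) = 4
G(10) = mex({0, 1, 3, 4, 5, 7}) = 2
G(11) = mex({0, 1, 2, 3, 4, 5}) = 6
G(12) = mex({0, 1, 2, 3, 5, 6, 7}) = 4
G(13) = mex({0, 2, 3, 4, 6, 7}) = 1
G(14) = mex({0, 1, 4, 5, 6, 7}) = 2
G(15) = mex({0, 1, 2, 3, 4, 5, 6}) = 7
G(16) = mex({0, 2, 3, 5, 6, 7}) = 1
G(17) = mex({0, 1, 2, 3, 5, 6, 7}) = 4
G(18) = mex({0, 1, 2, 4, 5, 6}) = 3
G(19) = mex({0, 1, 3, 4, 5, 7}) = 2
G(20) = mex({0, 2, 3, 4, 5, 6, 7}) = 1
G(21) = mex({0, 1, 2, 3, 5, 6, 7}) = 4
G(22) = mex({0, 1, 2, 3, 4, 5, 7}) = 6
G(23) = mex({0, 1, 2, 3, 4, 5, 6}) = 7
G(24) = mex({0, 1, 2, 3, 5, 6, 7}) = 4
G(25) = mex({0, 2, 3, 4, 6, 7}) = 1
G(26) = mex({0, 1, 3, 4, 5, 6, 7}) = 2
G(27) = mex({0, 1, 2, 3, 4, 5, 6, 7}) = 8
Therefore G(27) = 8.

8


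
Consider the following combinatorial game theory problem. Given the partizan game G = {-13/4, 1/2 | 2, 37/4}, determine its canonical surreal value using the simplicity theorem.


Left options: {-13/4, 1/2}, max = 1/2
Right options: {2, 37/4}, min = 2
All options are numbers and max(Left) < min(Right), so by the simplicity theorem the value is the simplest (earliest-born) number strictly between 1/2 and 2.
The only integer strictly between 1/2 and 2 is 1.
No non-integer in the interval can be simpler: if x is a non-integer in the interval, then floor(x) or ceil(x) also lies in the interval (the interval contains an integer), and both are proper prefixes of x's sign expansion, i.e. born earlier. So the game value is 1.
Game value = 1

1


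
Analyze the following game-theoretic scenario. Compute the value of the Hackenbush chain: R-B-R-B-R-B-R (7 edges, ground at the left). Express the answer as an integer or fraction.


Edges (from ground): R-B-R-B-R-B-R
By Berlekamp's sign-expansion rule, a Blue-Red Hackenbush stalk has the value of the surreal number whose sign sequence is the edge sequence with B -> + and R -> -.
Sign sequence: -+-+-+-
Trace the sign expansion in the surreal number tree, starting from 0:
Edge 1: R (sign -) -> bounds (-inf, 0), value = -1
Edge 2: B (sign +) -> bounds (-1, 0), value = -1/2
Edge 3: R (sign -) -> bounds (-1, -1/2), value = -3/4
Edge 4: B (sign +) -> bounds (-3/4, -1/2), value = -5/8
Edge 5: R (sign -) -> bounds (-3/4, -5/8), value = -11/16
Edge 6: B (sign +) -> bounds (-11/16, -5/8), value = -21/32
Edge 7: R (sign -) -> bounds (-11/16, -21/32), value = -43/64
Game value = -43/64

-43/64


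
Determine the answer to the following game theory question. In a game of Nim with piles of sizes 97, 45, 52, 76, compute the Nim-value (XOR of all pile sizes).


We need the XOR (exclusive or) of all pile sizes.
After XOR-ing pile 1 (size 97): 0 XOR 97 = 97
After XOR-ing pile 2 (size 45): 97 XOR 45 = 76
After XOR-ing pile 3 (size 52): 76 XOR 52 = 120
After XOR-ing pile 4 (size 76): 120 XOR 76 = 52
The Nim-value of this position is 52.

52


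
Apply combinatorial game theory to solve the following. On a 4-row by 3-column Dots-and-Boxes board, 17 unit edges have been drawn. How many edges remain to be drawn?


Grid: 4 x 3 boxes, i.e. 5 rows and 4 columns of dots.
Horizontal edges: (rows + 1) * cols = 5 * 3 = 15
Vertical edges: rows * (cols + 1) = 4 * 4 = 16
Total edges: 15 + 16 = 31
Edges drawn: 17
Remaining: 31 - 17 = 14

14


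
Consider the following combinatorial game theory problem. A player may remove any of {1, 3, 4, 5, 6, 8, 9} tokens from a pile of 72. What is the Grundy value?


The subtraction set is S = {1, 3, 4, 5, 6, 8, 9}.
G(k) = mex{ G(k - s) : s in S, s <= k }. We compute iteratively: G(0) = 0.
G(1) = mex({0}) = 1
G(2) = mex({1}) = 0
G(3) = mex({0}) = 1
G(4) = mex({0, 1}) = 2
G(5) = mex({0, 1, 2}) = 3
G(6) = mex({0, 1, 3}) = 2
G(7) = mex({0, 1, 2}) = 3
G(8) = mex({0, 1, 2, 3}) = 4
G(9) = mex({0, 1, 2, 3, 4}) = 5
G(10) = mex({0, 1, 2, 3, 5}) = 4
G(11) = mex({0, 1, 2, 3, 4}) = 5
G(12) = mex({1, 2, 3, 4, 5}) = 0
G(13) = mex({0, 2, 3, 4, 5}) = 1
G(14) = mex({1, 2, 3, 4, 5}) = 0
G(15) = mex({0, 2, 3, 4, 5}) = 1
G(16) = mex({0, 1, 3, 4, 5}) = 2
G(17) = mex({0, 1, 2, 4, 5}) = 3
G(18) = mex({0, 1, 3, 4, 5}) = 2
G(19) = mex({0, 1, 2, 4, 5}) = 3
G(20) = mex({0, 1, 2, 3, 5}) = 4
Observe that G(12)..G(20) = 0, 1, 0, 1, 2, 3, 2, 3, 4 repeats G(0)..G(8) = 0, 1, 0, 1, 2, 3, 2, 3, 4.
For k >= max(S) = 9, G(k) is determined by the previous 9 values G(k-9)..G(k-1); a window of 9 consecutive values has recurred shifted by 12, so by induction G(k + 12) = G(k) for all k >= 0: the sequence is periodic from the start with period 12.
One period: G(0..11) = 0, 1, 0, 1, 2, 3, 2, 3, 4, 5, 4, 5.
72 mod 12 = 0, so G(72) = G(0) = 0.

0


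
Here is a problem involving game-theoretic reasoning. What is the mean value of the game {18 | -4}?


Game = {18 | -4}, a switch {a | b} with numbers a > b.
Its thermograph has left wall a - t and right wall b + t, which meet at t = (a - b)/2, where both equal (a + b)/2. So the mast (mean value) is at (a + b)/2.
Mean = (18 + (-4))/2 = 14/2 = 7

7


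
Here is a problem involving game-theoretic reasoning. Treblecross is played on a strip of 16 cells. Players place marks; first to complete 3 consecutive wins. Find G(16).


Treblecross: place X on empty cells; 3-in-a-row wins.
Playing within two cells of an existing X lets the opponent win at once, so sensible play treats the cells i-2..i+2 around each X as dead. The player left with no safe cell loses, so this is a normal-play take-away game on strips of safe cells.
Placing X at cell i (0-indexed) of a strip of k safe cells leaves independent strips of sizes max(0, i-2) and max(0, k-i-3). Hence G(k) = mex{ G(max(0,i-2)) XOR G(max(0,k-i-3)) : 0 <= i < k }, with G(0) = 0.
G(1): splits (0,0):0^0=0 -> mex({0}) = 1
G(2): splits (0,0):0^0=0 -> mex({0}) = 1
G(3): splits (0,0):0^0=0 -> mex({0}) = 1
G(4): splits (0,1):0^1=1 (0,0):0^0=0 -> mex({0, 1}) = 2
G(5): splits (0,2):0^1=1 (0,1):0^1=1 (0,0):0^0=0 -> mex({0, 1}) = 2
G(6) = mex({1}) = 0
G(7) = mex({0, 1, 2}) = 3
G(8) = mex({0, 1, 2}) = 3
G(9) = mex({0, 2}) = 1
G(10) = mex({0, 2, 3}) = 1
G(11) = mex({0, 3}) = 1
G(12) = mex({1, 3}) = 0
G(13) = mex({0, 1, 2, 3}) = 4
G(14) = mex({0, 1, 2}) = 3
G(15) = mex({0, 1, 2}) = 3
G(16) = mex({0, 1, 2, 4}) = 3
Therefore G(16) = 3.

3


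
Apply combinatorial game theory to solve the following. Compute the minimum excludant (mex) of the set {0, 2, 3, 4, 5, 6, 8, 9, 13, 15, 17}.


Set = {0, 2, 3, 4, 5, 6, 8, 9, 13, 15, 17}
0 is in the set.
1 is NOT in the set. This is the mex.
mex = 1

1


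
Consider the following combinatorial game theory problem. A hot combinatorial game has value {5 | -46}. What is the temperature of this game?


The game is {5 | -46}, a switch {a | b} with numbers a > b.
Cooling {a | b} by t gives {a - t | b + t}, which stops being hot when a - t = b + t, i.e. at t = (a - b)/2. So the temperature of a switch is (a - b)/2.
Temperature = (Left option - Right option) / 2
= (5 - (-46)) / 2
= 51 / 2
= 51/2

51/2


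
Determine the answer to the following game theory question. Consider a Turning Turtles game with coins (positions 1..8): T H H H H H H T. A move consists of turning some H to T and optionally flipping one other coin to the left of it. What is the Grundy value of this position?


Coins: T H H H H H H T
Key fact: a single head at position k behaves exactly like a Nim heap of size k (turning it to T and optionally flipping a coin at j < k corresponds to moving the heap from k to j, or to 0), and heads combine as a disjunctive sum (two heads at the same place would cancel, matching j XOR j = 0). So the Nim-value is the XOR of the 1-indexed positions of the heads.
Face-up positions (1-indexed): [2, 3, 4, 5, 6, 7]
XOR 0 with 2: 0 XOR 2 = 2
XOR 2 with 3: 2 XOR 3 = 1
XOR 1 with 4: 1 XOR 4 = 5
XOR 5 with 5: 5 XOR 5 = 0
XOR 0 with 6: 0 XOR 6 = 6
XOR 6 with 7: 6 XOR 7 = 1
Nim-value = 1

1


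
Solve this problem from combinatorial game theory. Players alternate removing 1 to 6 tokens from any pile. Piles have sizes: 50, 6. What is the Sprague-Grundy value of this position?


Subtraction set: {1, 2, 3, 4, 5, 6}
For this subtraction set, G(n) = n mod 7 (period = max + 1 = 7).
Pile 1 (size 50): G(50) = 50 mod 7 = 1
Pile 2 (size 6): G(6) = 6 mod 7 = 6
Total Grundy value = XOR of all: 1 XOR 6 = 7

7


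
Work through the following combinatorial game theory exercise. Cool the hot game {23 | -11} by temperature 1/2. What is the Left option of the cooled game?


Original game: {23 | -11} (a switch {a | b} with a > b).
Cooling by t (for t below the temperature (a - b)/2 = 17) taxes each move by t: {a | b} cooled by t is {a - t | b + t}.
Cooling amount: t = 1/2
Cooled Left option: 23 - 1/2 = 45/2
Cooled Right option: -11 + 1/2 = -21/2
Cooled game: {45/2 | -21/2}
Left option = 45/2

45/2


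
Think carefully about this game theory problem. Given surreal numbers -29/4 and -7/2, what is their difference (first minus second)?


x = -29/4, y = -7/2
Converting to common denominator: 4
x = -29/4, y = -14/4
x - y = -29/4 - -7/2 = -15/4

-15/4


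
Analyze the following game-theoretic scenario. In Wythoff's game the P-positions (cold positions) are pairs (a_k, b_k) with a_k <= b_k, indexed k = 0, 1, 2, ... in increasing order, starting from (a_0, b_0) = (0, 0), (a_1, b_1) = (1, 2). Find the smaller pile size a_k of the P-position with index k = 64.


By Wythoff's theorem, a_k = floor(k * phi) and b_k = floor(k * phi^2) = a_k + k, where phi = (1 + sqrt(5))/2 is the golden ratio.
phi = (1 + sqrt(5))/2 = 1.618034
k = 64
k * phi = 64 * 1.618034 = 103.554175
a_64 = floor(k * phi) = 103

103


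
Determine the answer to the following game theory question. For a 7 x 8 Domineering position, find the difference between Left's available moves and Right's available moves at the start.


Board is 7 x 8 (rows x cols).
Left (vertical) placements: (rows-1) * cols = 6 * 8 = 48
Right (horizontal) placements: rows * (cols-1) = 7 * 7 = 49
Advantage = Left - Right = 48 - 49 = -1

-1


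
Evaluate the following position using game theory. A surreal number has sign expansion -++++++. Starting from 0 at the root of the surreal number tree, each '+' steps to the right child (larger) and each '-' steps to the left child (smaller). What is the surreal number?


Sign expansion: -++++++
Rule: track bounds (lo, hi), initially (-inf, +inf). On '+', the current value becomes lo and we move to the simplest number in (value, hi): value + 1 if hi = +inf, otherwise the midpoint (value + hi)/2. On '-', the current value becomes hi and we move to value - 1 if lo = -inf, otherwise the midpoint (lo + value)/2.
Start at 0.
Step 1: sign = -, move left. Bounds: (-inf, 0). Value = -1
Step 2: sign = +, move right. Bounds: (-1, 0). Value = -1/2
Step 3: sign = +, move right. Bounds: (-1/2, 0). Value = -1/4
Step 4: sign = +, move right. Bounds: (-1/4, 0). Value = -1/8
Step 5: sign = +, move right. Bounds: (-1/8, 0). Value = -1/16
Step 6: sign = +, move right. Bounds: (-1/16, 0). Value = -1/32
Step 7: sign = +, move right. Bounds: (-1/32, 0). Value = -1/64
The surreal number with sign expansion -++++++ is -1/64.

-1/64


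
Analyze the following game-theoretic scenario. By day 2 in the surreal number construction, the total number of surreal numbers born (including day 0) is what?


Day 0: {|} = 0 is born. Count = 1.
Day n: the number of surreal numbers born by day n is 2^(n+1) - 1.
By day 0: 2^1 - 1 = 1
By day 1: 2^2 - 1 = 3
By day 2: 2^3 - 1 = 7
By day 2: 7 surreal numbers.

7


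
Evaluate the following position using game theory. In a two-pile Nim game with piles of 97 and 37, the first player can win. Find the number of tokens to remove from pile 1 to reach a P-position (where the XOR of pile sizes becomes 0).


Piles: 97 and 37
Current XOR: 97 XOR 37 = 68 (non-zero, so this is an N-position).
To make the XOR zero, we need to find a move that balances the piles.
For pile 1 (size 97): target = 97 XOR 68 = 37
We reduce pile 1 from 97 to 37.
Tokens removed: 97 - 37 = 60
Verification: 37 XOR 37 = 0

60


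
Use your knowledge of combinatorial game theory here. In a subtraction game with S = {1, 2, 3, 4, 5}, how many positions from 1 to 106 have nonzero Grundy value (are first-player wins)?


Subtraction set S = {1, 2, 3, 4, 5}, so G(n) = n mod 6.
G(n) = 0 when n is a multiple of 6.
Multiples of 6 in [1, 106]: 17
N-positions (nonzero Grundy) = 106 - 17 = 89

89


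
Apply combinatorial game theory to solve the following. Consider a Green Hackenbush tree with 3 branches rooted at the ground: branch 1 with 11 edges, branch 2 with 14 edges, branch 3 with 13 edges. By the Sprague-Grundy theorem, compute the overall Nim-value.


The tree has 3 branches from the ground vertex.
In Green Hackenbush, the Nim-value of a simple path of length k is k.
Branch 1: length 11, Nim-value = 11
Branch 2: length 14, Nim-value = 14
Branch 3: length 13, Nim-value = 13
Total Nim-value = XOR of all branch values:
0 XOR 11 = 11
11 XOR 14 = 5
5 XOR 13 = 8
Nim-value of the tree = 8

8


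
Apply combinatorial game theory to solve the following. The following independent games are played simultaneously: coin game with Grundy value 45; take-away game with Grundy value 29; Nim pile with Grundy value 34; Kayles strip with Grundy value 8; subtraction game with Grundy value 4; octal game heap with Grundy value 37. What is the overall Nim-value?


By the Sprague-Grundy theorem, the Grundy value of a sum of games is the XOR of individual Grundy values.
coin game: Grundy value = 45. Running XOR: 0 XOR 45 = 45
take-away game: Grundy value = 29. Running XOR: 45 XOR 29 = 48
Nim pile: Grundy value = 34. Running XOR: 48 XOR 34 = 18
Kayles strip: Grundy value = 8. Running XOR: 18 XOR 8 = 26
subtraction game: Grundy value = 4. Running XOR: 26 XOR 4 = 30
octal game heap: Grundy value = 37. Running XOR: 30 XOR 37 = 59
The combined Grundy value is 59.

59
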